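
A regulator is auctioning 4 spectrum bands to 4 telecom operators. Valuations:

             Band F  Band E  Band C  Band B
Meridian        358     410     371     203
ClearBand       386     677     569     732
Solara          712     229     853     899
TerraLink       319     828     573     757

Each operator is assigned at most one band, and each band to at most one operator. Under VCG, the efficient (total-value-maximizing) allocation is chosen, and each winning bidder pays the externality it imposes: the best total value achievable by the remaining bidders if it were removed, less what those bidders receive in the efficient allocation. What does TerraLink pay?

Efficient allocation: Meridian→Band F ($358M), ClearBand→Band B ($732M), Solara→Band C ($853M), TerraLink→Band E ($828M); total welfare W = $2771M.
TerraLink receives Band E at value $828M, so the others get W − 828 = $1943M.
Without TerraLink: best allocation of the remaining 3 bidders over all 4 bands is Meridian→Band E ($410M), ClearBand→Band B ($732M), Solara→Band C ($853M), total $1995M.
VCG payment = (others' best without TerraLink) − (others' welfare with TerraLink) = 1995 − 1943 = $52M.

TerraLink pays $52M.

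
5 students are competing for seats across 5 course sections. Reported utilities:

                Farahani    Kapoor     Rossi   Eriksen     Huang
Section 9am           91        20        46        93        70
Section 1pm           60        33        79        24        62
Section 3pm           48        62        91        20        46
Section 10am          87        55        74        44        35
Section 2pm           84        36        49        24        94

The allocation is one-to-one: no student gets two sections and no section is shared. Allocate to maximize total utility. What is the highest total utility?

Maximum total: 415 points

Treat this as an assignment problem: match each student to one section.
Optimal: Farahani→Section 10am (87 points), Kapoor→Section 3pm (62 points), Rossi→Section 1pm (79 points), Eriksen→Section 9am (93 points), Huang→Section 2pm (94 points) — total 87+62+79+93+94 = 415 points.
Max-entry greedy (repeatedly take the single best remaining cell) gives 398 points, worse by 17.
Next-best assignment: Farahani→Section 10am, Kapoor→Section 1pm, Rossi→Section 3pm, Eriksen→Section 9am, Huang→Section 2pm = 398 points.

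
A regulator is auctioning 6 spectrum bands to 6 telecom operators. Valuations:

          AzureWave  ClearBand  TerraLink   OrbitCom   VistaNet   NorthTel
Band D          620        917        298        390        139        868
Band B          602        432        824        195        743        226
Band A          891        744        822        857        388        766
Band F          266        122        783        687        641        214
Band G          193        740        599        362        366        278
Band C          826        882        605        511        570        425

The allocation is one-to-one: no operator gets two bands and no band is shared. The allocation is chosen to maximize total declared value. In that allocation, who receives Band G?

This is the linear assignment problem.
Optimal: AzureWave→Band C ($826M), ClearBand→Band G ($740M), TerraLink→Band F ($783M), OrbitCom→Band A ($857M), VistaNet→Band B ($743M), NorthTel→Band D ($868M) — total 826+740+783+857+743+868 = $4817M.
Max-entry greedy (repeatedly take the single best remaining cell) gives $4167M, worse by 650.
Next-best assignment: AzureWave→Band C, ClearBand→Band G, TerraLink→Band B, OrbitCom→Band A, VistaNet→Band F, NorthTel→Band D = $4756M.
Swapping AzureWave↔NorthTel (AzureWave→Band D $620M, NorthTel→Band C $425M) loses 649.
ClearBand's own top band is Band D ($917M), but forcing ClearBand→Band D and reassigning the rest optimally gives only $4538M — worse by 279.

ClearBand receives Band G.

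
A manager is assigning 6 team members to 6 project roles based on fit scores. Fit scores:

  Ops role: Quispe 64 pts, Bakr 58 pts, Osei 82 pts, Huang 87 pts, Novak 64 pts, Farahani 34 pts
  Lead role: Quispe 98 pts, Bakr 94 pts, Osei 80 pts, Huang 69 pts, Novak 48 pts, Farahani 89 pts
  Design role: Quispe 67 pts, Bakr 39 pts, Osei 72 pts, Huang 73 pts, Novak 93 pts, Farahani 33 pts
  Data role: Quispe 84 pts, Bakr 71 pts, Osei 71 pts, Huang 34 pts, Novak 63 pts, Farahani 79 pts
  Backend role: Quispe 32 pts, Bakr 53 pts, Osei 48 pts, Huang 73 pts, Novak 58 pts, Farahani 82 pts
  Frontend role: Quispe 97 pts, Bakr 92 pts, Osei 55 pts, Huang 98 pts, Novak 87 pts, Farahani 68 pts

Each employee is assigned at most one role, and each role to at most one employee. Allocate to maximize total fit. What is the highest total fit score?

This is the linear assignment problem.
Optimal: Quispe→Data role (84 pts), Bakr→Lead role (94 pts), Osei→Ops role (82 pts), Huang→Frontend role (98 pts), Novak→Design role (93 pts), Farahani→Backend role (82 pts) — total 84+94+82+98+93+82 = 533 pts.
Column-greedy (each role in turn goes to its best remaining employee) gives 465 pts, worse by 68.
Every other assignment is strictly worse.

Max total: 533 pts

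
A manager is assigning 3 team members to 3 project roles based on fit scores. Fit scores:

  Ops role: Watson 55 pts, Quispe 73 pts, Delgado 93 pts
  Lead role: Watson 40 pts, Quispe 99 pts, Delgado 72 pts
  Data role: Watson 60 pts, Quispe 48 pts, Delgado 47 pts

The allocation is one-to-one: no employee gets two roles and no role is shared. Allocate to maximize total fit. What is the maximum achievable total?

Optimal: Watson→Data role (60 pts), Quispe→Lead role (99 pts), Delgado→Ops role (93 pts) — total 60+99+93 = 252 pts.
Next-best assignment: Watson→Data role, Quispe→Ops role, Delgado→Lead role = 205 pts.

Maximum total: 252 pts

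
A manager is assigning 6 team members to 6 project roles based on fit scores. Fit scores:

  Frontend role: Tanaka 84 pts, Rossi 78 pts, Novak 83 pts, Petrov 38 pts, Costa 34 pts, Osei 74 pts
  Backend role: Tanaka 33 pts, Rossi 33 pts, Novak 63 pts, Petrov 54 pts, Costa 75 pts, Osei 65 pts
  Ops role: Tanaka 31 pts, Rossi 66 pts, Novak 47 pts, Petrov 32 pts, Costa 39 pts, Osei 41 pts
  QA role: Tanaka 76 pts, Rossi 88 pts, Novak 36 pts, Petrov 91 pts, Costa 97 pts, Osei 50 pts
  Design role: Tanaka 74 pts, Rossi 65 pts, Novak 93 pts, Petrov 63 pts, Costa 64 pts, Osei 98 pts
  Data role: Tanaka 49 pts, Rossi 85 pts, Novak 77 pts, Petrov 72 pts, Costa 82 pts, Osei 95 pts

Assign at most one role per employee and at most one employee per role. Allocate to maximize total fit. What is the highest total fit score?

Optimal: Tanaka→Frontend role (84 pts), Rossi→Ops role (66 pts), Novak→Design role (93 pts), Petrov→QA role (91 pts), Costa→Backend role (75 pts), Osei→Data role (95 pts) — total 84+66+93+91+75+95 = 504 pts.
Row-greedy (each employee in turn takes its best remaining role) gives 453 pts, worse by 51.
Next-best assignment: Tanaka→Frontend role, Rossi→Ops role, Novak→Data role, Petrov→QA role, Costa→Backend role, Osei→Design role = 491 pts.

Max total: 504 pts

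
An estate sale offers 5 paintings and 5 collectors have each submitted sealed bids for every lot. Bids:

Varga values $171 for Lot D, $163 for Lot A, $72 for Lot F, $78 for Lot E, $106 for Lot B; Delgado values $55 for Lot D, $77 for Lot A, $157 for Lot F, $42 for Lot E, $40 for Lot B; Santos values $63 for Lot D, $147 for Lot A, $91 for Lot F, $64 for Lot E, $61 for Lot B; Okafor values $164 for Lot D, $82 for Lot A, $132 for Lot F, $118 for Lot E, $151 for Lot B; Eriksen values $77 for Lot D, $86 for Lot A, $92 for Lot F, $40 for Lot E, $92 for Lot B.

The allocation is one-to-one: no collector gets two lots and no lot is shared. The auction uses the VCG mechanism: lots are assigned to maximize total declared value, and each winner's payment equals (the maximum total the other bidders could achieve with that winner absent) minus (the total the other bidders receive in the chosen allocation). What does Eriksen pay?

Efficient allocation: Varga→Lot D ($171), Delgado→Lot F ($157), Santos→Lot A ($147), Okafor→Lot E ($118), Eriksen→Lot B ($92); total welfare W = $685.
Eriksen receives Lot B at value $92, so the others get W − 92 = $593.
Without Eriksen: best allocation of the remaining 4 bidders over all 5 lots is Varga→Lot D ($171), Delgado→Lot F ($157), Santos→Lot A ($147), Okafor→Lot B ($151), total $626.
VCG payment = (others' best without Eriksen) − (others' welfare with Eriksen) = 626 − 593 = $33.

Eriksen pays $33.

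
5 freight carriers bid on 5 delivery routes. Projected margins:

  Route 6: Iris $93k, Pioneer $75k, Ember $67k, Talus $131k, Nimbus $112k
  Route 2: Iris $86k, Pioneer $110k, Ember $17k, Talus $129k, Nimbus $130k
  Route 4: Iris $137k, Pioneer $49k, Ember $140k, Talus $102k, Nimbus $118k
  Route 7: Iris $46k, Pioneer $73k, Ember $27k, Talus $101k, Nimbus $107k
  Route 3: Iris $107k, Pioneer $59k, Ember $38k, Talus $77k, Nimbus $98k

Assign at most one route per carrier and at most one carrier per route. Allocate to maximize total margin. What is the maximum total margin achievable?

Max total: $595k

Optimal: Iris→Route 3 ($107k), Pioneer→Route 2 ($110k), Ember→Route 4 ($140k), Talus→Route 6 ($131k), Nimbus→Route 7 ($107k) — total 107+110+140+131+107 = $595k.
Row-greedy (each carrier in turn takes its best remaining route) gives $513k, worse by 82.
Next-best assignment: Iris→Route 3, Pioneer→Route 7, Ember→Route 4, Talus→Route 6, Nimbus→Route 2 = $581k.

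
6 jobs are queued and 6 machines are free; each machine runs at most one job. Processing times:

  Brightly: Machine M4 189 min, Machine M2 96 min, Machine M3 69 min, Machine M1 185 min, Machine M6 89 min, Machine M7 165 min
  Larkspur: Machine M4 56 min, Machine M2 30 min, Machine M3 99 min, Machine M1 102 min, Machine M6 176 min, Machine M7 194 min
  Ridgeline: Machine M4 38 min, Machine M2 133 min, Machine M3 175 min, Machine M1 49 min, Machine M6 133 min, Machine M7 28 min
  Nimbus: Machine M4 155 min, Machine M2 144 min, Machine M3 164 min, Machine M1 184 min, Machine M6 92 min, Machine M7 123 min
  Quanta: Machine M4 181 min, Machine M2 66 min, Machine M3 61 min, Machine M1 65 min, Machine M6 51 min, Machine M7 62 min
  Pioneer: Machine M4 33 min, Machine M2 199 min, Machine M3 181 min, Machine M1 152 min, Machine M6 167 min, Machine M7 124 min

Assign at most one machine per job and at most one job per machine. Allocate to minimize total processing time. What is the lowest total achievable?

Min total: 317 min

This is a one-to-one assignment (minimum-cost bipartite matching).
Optimal: Brightly→Machine M3 (69 min), Larkspur→Machine M2 (30 min), Ridgeline→Machine M7 (28 min), Nimbus→Machine M6 (92 min), Quanta→Machine M1 (65 min), Pioneer→Machine M4 (33 min) — total 69+30+28+92+65+33 = 317 min.
Min-entry greedy (repeatedly take the single cheapest remaining cell) gives 395 min, worse by 78.
Next-best assignment: Brightly→Machine M3, Larkspur→Machine M2, Ridgeline→Machine M1, Nimbus→Machine M6, Quanta→Machine M7, Pioneer→Machine M4 = 335 min.
Swapping Ridgeline↔Brightly (Ridgeline→Machine M3 175 min, Brightly→Machine M7 165 min) adds 243.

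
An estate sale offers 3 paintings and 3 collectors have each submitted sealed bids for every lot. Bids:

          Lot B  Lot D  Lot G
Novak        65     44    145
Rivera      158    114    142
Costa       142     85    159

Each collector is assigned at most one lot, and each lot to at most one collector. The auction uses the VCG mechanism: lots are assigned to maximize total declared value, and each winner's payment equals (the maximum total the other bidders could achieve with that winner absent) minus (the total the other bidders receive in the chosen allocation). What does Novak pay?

Novak pays $61.

Efficient allocation: Novak→Lot G ($145), Rivera→Lot D ($114), Costa→Lot B ($142); total welfare W = $401.
Novak receives Lot G at value $145, so the others get W − 145 = $256.
Without Novak: best allocation of the remaining 2 bidders over all 3 lots is Rivera→Lot B ($158), Costa→Lot G ($159), total $317.
VCG payment = (others' best without Novak) − (others' welfare with Novak) = 317 − 256 = $61.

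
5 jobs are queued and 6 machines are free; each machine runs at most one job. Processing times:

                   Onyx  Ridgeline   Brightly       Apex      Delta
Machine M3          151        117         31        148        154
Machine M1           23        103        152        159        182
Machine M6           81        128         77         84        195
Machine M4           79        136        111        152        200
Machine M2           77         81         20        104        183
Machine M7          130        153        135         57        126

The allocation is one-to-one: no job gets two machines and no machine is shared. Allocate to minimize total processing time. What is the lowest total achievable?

Treat this as an assignment problem: match each job to one machine.
Optimal: Onyx→Machine M1 (23 min), Ridgeline→Machine M2 (81 min), Brightly→Machine M3 (31 min), Apex→Machine M6 (84 min), Delta→Machine M7 (126 min) — total 23+81+31+84+126 = 345 min.
Row-greedy (each job in turn takes its cheapest remaining machine) gives 387 min, worse by 42.
Swapping Delta↔Brightly (Delta→Machine M3 154 min, Brightly→Machine M7 135 min) adds 132.
Checked against all permutations: 345 min is optimal.

Minimum total: 345 min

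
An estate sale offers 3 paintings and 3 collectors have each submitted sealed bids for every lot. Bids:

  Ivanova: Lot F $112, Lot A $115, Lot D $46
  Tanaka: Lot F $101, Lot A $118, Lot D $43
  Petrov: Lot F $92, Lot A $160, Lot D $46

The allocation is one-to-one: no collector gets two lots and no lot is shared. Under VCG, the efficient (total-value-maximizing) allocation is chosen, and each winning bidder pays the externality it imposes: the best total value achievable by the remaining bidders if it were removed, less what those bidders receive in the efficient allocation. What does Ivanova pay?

Efficient allocation: Ivanova→Lot F ($112), Tanaka→Lot D ($43), Petrov→Lot A ($160); total welfare W = $315.
Ivanova receives Lot F at value $112, so the others get W − 112 = $203.
Without Ivanova: best allocation of the remaining 2 bidders over all 3 lots is Tanaka→Lot F ($101), Petrov→Lot A ($160), total $261.
VCG payment = (others' best without Ivanova) − (others' welfare with Ivanova) = 261 − 203 = $58.

Ivanova pays $58.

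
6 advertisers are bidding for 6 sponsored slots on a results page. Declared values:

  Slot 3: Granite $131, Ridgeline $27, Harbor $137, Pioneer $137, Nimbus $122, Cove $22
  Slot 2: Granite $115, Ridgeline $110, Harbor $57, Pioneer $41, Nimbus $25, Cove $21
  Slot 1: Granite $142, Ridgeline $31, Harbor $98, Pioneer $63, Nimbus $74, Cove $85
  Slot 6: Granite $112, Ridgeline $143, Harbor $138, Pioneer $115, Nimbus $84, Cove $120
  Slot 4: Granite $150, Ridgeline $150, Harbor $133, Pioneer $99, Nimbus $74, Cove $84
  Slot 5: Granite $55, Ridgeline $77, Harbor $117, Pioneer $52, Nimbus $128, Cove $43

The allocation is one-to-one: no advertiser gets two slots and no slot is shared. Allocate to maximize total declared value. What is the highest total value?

Max total: $770

Optimal: Granite→Slot 1 ($142), Ridgeline→Slot 2 ($110), Harbor→Slot 4 ($133), Pioneer→Slot 3 ($137), Nimbus→Slot 5 ($128), Cove→Slot 6 ($120) — total 142+110+133+137+128+120 = $770.
Row-greedy (each advertiser in turn takes its best remaining slot) gives $642, worse by 128.
Next-best assignment: Granite→Slot 2, Ridgeline→Slot 4, Harbor→Slot 6, Pioneer→Slot 3, Nimbus→Slot 5, Cove→Slot 1 = $753.
Checked against all permutations: $770 is optimal.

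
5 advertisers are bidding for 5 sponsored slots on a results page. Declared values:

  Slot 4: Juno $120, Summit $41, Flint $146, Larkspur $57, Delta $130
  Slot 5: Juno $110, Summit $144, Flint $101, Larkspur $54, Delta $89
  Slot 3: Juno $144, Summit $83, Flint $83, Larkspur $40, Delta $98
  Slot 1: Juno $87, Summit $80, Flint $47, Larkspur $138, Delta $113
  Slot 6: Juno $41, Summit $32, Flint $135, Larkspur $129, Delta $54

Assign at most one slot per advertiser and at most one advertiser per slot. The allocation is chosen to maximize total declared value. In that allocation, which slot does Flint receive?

Flint receives Slot 6.

Optimal: Juno→Slot 3 ($144), Summit→Slot 5 ($144), Flint→Slot 6 ($135), Larkspur→Slot 1 ($138), Delta→Slot 4 ($130) — total 144+144+135+138+130 = $691.
Column-greedy (each slot in turn goes to its best remaining advertiser) gives $626, worse by 65.
Next-best assignment: Juno→Slot 3, Summit→Slot 5, Flint→Slot 4, Larkspur→Slot 6, Delta→Slot 1 = $676.
Every other assignment is strictly worse.
Flint's own top slot is Slot 4 ($146), but forcing Flint→Slot 4 and reassigning the rest optimally gives only $676 — worse by 15.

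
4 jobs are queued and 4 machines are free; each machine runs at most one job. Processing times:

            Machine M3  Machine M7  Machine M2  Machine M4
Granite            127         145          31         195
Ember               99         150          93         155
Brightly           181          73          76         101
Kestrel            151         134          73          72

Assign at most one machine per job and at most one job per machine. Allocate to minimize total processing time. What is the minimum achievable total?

Optimal: Granite→Machine M2 (31 min), Ember→Machine M3 (99 min), Brightly→Machine M7 (73 min), Kestrel→Machine M4 (72 min) — total 31+99+73+72 = 275 min.
Next-best assignment: Granite→Machine M3, Ember→Machine M2, Brightly→Machine M7, Kestrel→Machine M4 = 365 min.
No other one-to-one assignment undercuts 275 min.

Min total: 275 min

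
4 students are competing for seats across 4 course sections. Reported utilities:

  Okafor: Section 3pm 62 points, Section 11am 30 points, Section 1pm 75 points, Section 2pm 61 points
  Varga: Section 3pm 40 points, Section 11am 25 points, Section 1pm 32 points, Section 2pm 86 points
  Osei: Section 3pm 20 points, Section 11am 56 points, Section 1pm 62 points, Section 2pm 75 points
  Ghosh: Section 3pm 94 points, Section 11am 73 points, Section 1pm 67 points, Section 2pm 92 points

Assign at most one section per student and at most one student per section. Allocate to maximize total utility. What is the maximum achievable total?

Optimal: Okafor→Section 1pm (75 points), Varga→Section 2pm (86 points), Osei→Section 11am (56 points), Ghosh→Section 3pm (94 points) — total 75+86+56+94 = 311 points.
Next-best assignment: Okafor→Section 3pm, Varga→Section 2pm, Osei→Section 1pm, Ghosh→Section 11am = 283 points.
Checked against all permutations: 311 points is optimal.

Maximum total: 311 points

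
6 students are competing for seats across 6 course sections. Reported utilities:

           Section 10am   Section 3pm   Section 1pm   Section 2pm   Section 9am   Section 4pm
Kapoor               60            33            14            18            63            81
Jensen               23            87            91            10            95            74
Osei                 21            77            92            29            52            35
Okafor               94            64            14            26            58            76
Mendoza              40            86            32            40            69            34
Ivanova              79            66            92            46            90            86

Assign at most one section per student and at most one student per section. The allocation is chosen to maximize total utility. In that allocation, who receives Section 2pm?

Ivanova receives Section 2pm.

Optimal: Kapoor→Section 4pm (81 points), Jensen→Section 9am (95 points), Osei→Section 1pm (92 points), Okafor→Section 10am (94 points), Mendoza→Section 3pm (86 points), Ivanova→Section 2pm (46 points) — total 81+95+92+94+86+46 = 494 points.
Column-greedy (each section in turn goes to its best remaining student) gives 469 points, worse by 25.
Next-best assignment: Kapoor→Section 4pm, Jensen→Section 3pm, Osei→Section 1pm, Okafor→Section 10am, Mendoza→Section 2pm, Ivanova→Section 9am = 484 points.
Swapping Osei↔Okafor (Osei→Section 10am 21 points, Okafor→Section 1pm 14 points) loses 151.
No other one-to-one assignment exceeds 494 points.
Ivanova's own top section is Section 1pm (92 points), but forcing Ivanova→Section 1pm and reassigning the rest optimally gives only 479 points — worse by 15.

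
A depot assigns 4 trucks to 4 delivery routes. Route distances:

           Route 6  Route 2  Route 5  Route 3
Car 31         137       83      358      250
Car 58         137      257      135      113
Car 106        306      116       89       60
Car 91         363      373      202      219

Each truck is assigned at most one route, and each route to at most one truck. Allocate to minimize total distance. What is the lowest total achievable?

Optimal: Car 31→Route 2 (83 km), Car 58→Route 6 (137 km), Car 106→Route 3 (60 km), Car 91→Route 5 (202 km) — total 83+137+60+202 = 482 km.
Swapping Car 91↔Car 58 (Car 91→Route 6 363 km, Car 58→Route 5 135 km) adds 159.
Every other assignment is strictly worse.

Minimum total: 482 km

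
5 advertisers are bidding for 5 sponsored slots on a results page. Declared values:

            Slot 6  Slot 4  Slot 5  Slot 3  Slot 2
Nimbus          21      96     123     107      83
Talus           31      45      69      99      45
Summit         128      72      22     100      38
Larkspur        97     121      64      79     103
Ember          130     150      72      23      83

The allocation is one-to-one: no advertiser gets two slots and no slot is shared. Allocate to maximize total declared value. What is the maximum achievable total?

Max total: $603

This is the linear assignment problem.
Optimal: Nimbus→Slot 5 ($123), Talus→Slot 3 ($99), Summit→Slot 6 ($128), Larkspur→Slot 2 ($103), Ember→Slot 4 ($150) — total 123+99+128+103+150 = $603.
Column-greedy (each slot in turn goes to its best remaining advertiser) gives $519, worse by 84.
Next-best assignment: Nimbus→Slot 3, Talus→Slot 5, Summit→Slot 6, Larkspur→Slot 2, Ember→Slot 4 = $557.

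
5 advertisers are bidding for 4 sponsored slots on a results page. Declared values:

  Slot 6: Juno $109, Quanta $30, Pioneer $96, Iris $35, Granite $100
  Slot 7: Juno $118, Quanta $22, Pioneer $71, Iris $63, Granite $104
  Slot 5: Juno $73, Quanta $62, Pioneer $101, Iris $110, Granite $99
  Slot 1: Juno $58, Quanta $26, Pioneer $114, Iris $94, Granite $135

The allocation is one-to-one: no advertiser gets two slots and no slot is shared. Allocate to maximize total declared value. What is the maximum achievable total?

This is the linear assignment problem.
Optimal: Pioneer→Slot 6 ($96), Juno→Slot 7 ($118), Iris→Slot 5 ($110), Granite→Slot 1 ($135) — total 96+118+110+135 = $459.
Row-greedy (each advertiser in turn takes its best remaining slot) gives $329, worse by 130.
Checked against all permutations: $459 is optimal.

Max total: $459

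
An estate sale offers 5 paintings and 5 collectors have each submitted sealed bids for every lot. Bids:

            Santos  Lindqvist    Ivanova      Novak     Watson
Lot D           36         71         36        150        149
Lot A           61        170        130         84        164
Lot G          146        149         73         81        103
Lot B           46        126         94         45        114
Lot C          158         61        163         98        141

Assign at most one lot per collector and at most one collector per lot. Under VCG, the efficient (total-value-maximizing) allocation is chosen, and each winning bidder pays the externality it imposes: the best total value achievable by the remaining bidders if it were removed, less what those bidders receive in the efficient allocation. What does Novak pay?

Efficient allocation: Santos→Lot G ($146), Lindqvist→Lot B ($126), Ivanova→Lot C ($163), Novak→Lot D ($150), Watson→Lot A ($164); total welfare W = $749.
Novak receives Lot D at value $150, so the others get W − 150 = $599.
Without Novak: best allocation of the remaining 4 bidders over all 5 lots is Santos→Lot G ($146), Lindqvist→Lot A ($170), Ivanova→Lot C ($163), Watson→Lot D ($149), total $628.
VCG payment = (others' best without Novak) − (others' welfare with Novak) = 628 − 599 = $29.

Novak pays $29.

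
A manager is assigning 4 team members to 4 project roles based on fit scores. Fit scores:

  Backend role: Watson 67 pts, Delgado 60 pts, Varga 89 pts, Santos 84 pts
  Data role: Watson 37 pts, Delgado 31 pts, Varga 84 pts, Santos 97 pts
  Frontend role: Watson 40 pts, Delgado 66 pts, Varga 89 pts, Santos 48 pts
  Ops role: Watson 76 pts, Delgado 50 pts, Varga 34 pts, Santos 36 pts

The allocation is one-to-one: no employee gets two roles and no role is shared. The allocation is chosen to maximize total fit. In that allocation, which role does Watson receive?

Optimal: Watson→Ops role (76 pts), Delgado→Frontend role (66 pts), Varga→Backend role (89 pts), Santos→Data role (97 pts) — total 76+66+89+97 = 328 pts.
Next-best assignment: Watson→Ops role, Delgado→Backend role, Varga→Frontend role, Santos→Data role = 322 pts.
Swapping Santos↔Watson (Santos→Ops role 36 pts, Watson→Data role 37 pts) loses 100.

Watson receives Ops role.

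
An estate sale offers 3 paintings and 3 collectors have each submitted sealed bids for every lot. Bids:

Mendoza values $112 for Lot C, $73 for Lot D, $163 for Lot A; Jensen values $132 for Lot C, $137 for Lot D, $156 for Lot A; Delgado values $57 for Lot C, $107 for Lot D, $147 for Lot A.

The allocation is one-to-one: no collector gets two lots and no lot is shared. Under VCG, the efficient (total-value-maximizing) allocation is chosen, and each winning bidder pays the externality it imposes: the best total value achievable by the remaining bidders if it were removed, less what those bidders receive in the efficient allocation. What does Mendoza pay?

Efficient allocation: Mendoza→Lot A ($163), Jensen→Lot C ($132), Delgado→Lot D ($107); total welfare W = $402.
Mendoza receives Lot A at value $163, so the others get W − 163 = $239.
Without Mendoza: best allocation of the remaining 2 bidders over all 3 lots is Jensen→Lot D ($137), Delgado→Lot A ($147), total $284.
VCG payment = (others' best without Mendoza) − (others' welfare with Mendoza) = 284 − 239 = $45.

Mendoza pays $45.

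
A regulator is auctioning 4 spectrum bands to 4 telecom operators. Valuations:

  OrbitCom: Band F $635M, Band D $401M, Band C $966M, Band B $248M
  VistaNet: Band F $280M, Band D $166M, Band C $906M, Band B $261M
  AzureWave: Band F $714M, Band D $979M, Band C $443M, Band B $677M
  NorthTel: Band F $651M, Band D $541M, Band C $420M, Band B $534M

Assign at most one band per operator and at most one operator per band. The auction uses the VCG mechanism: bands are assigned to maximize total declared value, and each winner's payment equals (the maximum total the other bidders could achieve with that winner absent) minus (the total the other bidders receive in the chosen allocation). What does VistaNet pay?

VistaNet pays $448M.

Efficient allocation: OrbitCom→Band F ($635M), VistaNet→Band C ($906M), AzureWave→Band D ($979M), NorthTel→Band B ($534M); total welfare W = $3054M.
VistaNet receives Band C at value $906M, so the others get W − 906 = $2148M.
Without VistaNet: best allocation of the remaining 3 bidders over all 4 bands is OrbitCom→Band C ($966M), AzureWave→Band D ($979M), NorthTel→Band F ($651M), total $2596M.
VCG payment = (others' best without VistaNet) − (others' welfare with VistaNet) = 2596 − 2148 = $448M.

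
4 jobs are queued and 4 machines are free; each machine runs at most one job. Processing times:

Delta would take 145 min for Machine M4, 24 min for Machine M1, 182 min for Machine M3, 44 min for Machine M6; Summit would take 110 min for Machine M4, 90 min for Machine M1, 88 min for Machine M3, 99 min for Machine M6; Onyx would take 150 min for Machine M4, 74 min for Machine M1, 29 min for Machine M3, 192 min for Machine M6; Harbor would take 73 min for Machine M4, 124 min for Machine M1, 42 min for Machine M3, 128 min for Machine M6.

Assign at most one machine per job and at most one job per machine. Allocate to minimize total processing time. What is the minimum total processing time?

Optimal: Delta→Machine M1 (24 min), Summit→Machine M6 (99 min), Onyx→Machine M3 (29 min), Harbor→Machine M4 (73 min) — total 24+99+29+73 = 225 min.
Row-greedy (each job in turn takes its cheapest remaining machine) gives 390 min, worse by 165.
Next-best assignment: Delta→Machine M6, Summit→Machine M1, Onyx→Machine M3, Harbor→Machine M4 = 236 min.

Minimum total: 225 min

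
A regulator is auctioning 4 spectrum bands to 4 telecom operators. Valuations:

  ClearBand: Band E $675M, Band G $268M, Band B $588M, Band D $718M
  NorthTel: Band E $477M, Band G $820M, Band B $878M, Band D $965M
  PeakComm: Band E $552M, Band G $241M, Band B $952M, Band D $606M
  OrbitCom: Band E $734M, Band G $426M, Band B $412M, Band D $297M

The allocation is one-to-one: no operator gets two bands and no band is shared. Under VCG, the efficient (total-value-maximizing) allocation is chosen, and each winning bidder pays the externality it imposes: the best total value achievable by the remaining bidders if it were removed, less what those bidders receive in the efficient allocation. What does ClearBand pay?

Efficient allocation: ClearBand→Band D ($718M), NorthTel→Band G ($820M), PeakComm→Band B ($952M), OrbitCom→Band E ($734M); total welfare W = $3224M.
ClearBand receives Band D at value $718M, so the others get W − 718 = $2506M.
Without ClearBand: best allocation of the remaining 3 bidders over all 4 bands is NorthTel→Band D ($965M), PeakComm→Band B ($952M), OrbitCom→Band E ($734M), total $2651M.
VCG payment = (others' best without ClearBand) − (others' welfare with ClearBand) = 2651 − 2506 = $145M.

ClearBand pays $145M.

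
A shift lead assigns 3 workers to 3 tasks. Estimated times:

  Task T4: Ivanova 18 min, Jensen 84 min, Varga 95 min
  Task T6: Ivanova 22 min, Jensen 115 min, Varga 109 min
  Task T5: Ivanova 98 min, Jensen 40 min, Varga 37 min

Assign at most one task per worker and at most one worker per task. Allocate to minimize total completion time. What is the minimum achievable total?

This is the linear assignment problem.
Optimal: Ivanova→Task T6 (22 min), Jensen→Task T4 (84 min), Varga→Task T5 (37 min) — total 22+84+37 = 143 min.
Min-entry greedy (repeatedly take the single cheapest remaining cell) gives 170 min, worse by 27.
Next-best assignment: Ivanova→Task T6, Jensen→Task T5, Varga→Task T4 = 157 min.
Swapping Jensen↔Ivanova (Jensen→Task T6 115 min, Ivanova→Task T4 18 min) adds 27.

Min total: 143 min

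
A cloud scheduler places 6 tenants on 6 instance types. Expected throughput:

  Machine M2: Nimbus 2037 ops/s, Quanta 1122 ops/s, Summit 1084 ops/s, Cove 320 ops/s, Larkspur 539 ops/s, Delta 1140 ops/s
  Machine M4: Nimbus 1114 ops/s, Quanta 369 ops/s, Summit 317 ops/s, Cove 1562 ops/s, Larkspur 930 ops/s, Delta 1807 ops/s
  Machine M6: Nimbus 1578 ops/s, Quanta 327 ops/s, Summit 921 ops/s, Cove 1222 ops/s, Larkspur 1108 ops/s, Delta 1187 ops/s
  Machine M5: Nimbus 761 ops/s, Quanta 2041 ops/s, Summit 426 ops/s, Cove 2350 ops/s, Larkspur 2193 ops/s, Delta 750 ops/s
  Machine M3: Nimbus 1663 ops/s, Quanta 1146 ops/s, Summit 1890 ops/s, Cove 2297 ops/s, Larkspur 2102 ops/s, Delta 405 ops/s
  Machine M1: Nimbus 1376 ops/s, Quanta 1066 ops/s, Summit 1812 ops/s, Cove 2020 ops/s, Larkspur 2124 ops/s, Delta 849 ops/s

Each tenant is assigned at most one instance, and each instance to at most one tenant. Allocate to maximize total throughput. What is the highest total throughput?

This is a one-to-one assignment (maximum-weight bipartite matching).
Optimal: Nimbus→Machine M2 (2037 ops/s), Quanta→Machine M5 (2041 ops/s), Summit→Machine M6 (921 ops/s), Cove→Machine M3 (2297 ops/s), Larkspur→Machine M1 (2124 ops/s), Delta→Machine M4 (1807 ops/s) — total 2037+2041+921+2297+2124+1807 = 11227 ops/s.
Column-greedy (each instance in turn goes to its best remaining tenant) gives 10215 ops/s, worse by 1012.
Next-best assignment: Nimbus→Machine M2, Quanta→Machine M5, Summit→Machine M3, Cove→Machine M6, Larkspur→Machine M1, Delta→Machine M4 = 11121 ops/s.
Swapping Nimbus↔Delta (Nimbus→Machine M4 1114 ops/s, Delta→Machine M2 1140 ops/s) loses 1590.
Checked against all permutations: 11227 ops/s is optimal.

Max total: 11227 ops/s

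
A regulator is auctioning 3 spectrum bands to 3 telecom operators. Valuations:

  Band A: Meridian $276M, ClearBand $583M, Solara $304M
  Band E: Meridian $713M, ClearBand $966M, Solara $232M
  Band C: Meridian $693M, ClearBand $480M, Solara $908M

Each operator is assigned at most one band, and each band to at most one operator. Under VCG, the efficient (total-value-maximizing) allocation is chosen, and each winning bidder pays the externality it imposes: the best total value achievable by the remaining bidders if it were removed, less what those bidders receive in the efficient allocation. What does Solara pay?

Solara pays $363M.

Efficient allocation: Meridian→Band E ($713M), ClearBand→Band A ($583M), Solara→Band C ($908M); total welfare W = $2204M.
Solara receives Band C at value $908M, so the others get W − 908 = $1296M.
Without Solara: best allocation of the remaining 2 bidders over all 3 bands is Meridian→Band C ($693M), ClearBand→Band E ($966M), total $1659M.
VCG payment = (others' best without Solara) − (others' welfare with Solara) = 1659 − 1296 = $363M.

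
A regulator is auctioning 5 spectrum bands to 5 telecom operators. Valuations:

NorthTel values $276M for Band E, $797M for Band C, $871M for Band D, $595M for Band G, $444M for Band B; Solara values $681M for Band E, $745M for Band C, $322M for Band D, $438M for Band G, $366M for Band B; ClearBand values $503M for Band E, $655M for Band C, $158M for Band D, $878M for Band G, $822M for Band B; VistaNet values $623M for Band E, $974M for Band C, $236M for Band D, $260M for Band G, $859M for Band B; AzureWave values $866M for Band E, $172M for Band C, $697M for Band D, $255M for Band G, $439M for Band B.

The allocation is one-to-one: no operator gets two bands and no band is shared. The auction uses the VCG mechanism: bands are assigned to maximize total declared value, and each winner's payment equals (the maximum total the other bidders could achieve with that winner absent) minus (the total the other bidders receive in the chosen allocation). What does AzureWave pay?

AzureWave pays $51M.

Efficient allocation: NorthTel→Band D ($871M), Solara→Band C ($745M), ClearBand→Band G ($878M), VistaNet→Band B ($859M), AzureWave→Band E ($866M); total welfare W = $4219M.
AzureWave receives Band E at value $866M, so the others get W − 866 = $3353M.
Without AzureWave: best allocation of the remaining 4 bidders over all 5 bands is NorthTel→Band D ($871M), Solara→Band E ($681M), ClearBand→Band G ($878M), VistaNet→Band C ($974M), total $3404M.
VCG payment = (others' best without AzureWave) − (others' welfare with AzureWave) = 3404 − 3353 = $51M.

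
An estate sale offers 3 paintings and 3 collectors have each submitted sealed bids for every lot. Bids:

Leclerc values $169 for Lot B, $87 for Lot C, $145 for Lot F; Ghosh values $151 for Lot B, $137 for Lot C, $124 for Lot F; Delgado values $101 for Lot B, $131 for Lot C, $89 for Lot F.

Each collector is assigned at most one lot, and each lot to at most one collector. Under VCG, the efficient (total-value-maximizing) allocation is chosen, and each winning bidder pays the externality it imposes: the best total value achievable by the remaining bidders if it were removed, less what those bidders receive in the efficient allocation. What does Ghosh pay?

Efficient allocation: Leclerc→Lot F ($145), Ghosh→Lot B ($151), Delgado→Lot C ($131); total welfare W = $427.
Ghosh receives Lot B at value $151, so the others get W − 151 = $276.
Without Ghosh: best allocation of the remaining 2 bidders over all 3 lots is Leclerc→Lot B ($169), Delgado→Lot C ($131), total $300.
VCG payment = (others' best without Ghosh) − (others' welfare with Ghosh) = 300 − 276 = $24.

Ghosh pays $24.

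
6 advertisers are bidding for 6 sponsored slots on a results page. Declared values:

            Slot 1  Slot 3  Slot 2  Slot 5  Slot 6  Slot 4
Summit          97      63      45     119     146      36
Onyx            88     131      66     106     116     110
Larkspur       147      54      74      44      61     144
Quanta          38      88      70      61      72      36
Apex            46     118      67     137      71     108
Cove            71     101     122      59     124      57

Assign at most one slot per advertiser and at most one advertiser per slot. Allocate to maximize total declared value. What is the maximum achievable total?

Max total: $750

Optimal: Summit→Slot 6 ($146), Onyx→Slot 4 ($110), Larkspur→Slot 1 ($147), Quanta→Slot 3 ($88), Apex→Slot 5 ($137), Cove→Slot 2 ($122) — total 146+110+147+88+137+122 = $750.
Max-entry greedy (repeatedly take the single best remaining cell) gives $719, worse by 31.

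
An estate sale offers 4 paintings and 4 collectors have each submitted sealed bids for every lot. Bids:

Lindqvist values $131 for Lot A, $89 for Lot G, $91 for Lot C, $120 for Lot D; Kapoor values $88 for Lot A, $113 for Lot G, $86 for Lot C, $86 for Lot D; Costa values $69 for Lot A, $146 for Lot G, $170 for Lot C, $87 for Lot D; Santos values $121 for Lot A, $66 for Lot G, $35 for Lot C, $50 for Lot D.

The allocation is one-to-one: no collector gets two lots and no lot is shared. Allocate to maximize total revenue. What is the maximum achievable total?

Max total: $524

Optimal: Lindqvist→Lot D ($120), Kapoor→Lot G ($113), Costa→Lot C ($170), Santos→Lot A ($121) — total 120+113+170+121 = $524.
Checked against all permutations: $524 is optimal.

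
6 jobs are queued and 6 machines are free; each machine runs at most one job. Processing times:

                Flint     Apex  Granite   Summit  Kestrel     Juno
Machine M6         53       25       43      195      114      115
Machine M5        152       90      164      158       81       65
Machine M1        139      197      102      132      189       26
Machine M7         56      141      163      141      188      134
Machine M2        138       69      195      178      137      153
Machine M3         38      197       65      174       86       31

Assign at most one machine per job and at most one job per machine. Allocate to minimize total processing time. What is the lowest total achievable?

Min total: 398 min

Optimal: Flint→Machine M3 (38 min), Apex→Machine M2 (69 min), Granite→Machine M6 (43 min), Summit→Machine M7 (141 min), Kestrel→Machine M5 (81 min), Juno→Machine M1 (26 min) — total 38+69+43+141+81+26 = 398 min.
Swapping Kestrel↔Apex (Kestrel→Machine M2 137 min, Apex→Machine M5 90 min) adds 77.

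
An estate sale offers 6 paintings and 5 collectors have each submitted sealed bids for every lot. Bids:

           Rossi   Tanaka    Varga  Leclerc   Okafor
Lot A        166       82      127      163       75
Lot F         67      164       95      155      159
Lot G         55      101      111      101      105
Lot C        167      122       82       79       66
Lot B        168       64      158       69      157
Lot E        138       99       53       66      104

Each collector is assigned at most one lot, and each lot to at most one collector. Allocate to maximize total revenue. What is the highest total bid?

Max total: $762

Treat this as an assignment problem: match each collector to one lot.
Optimal: Rossi→Lot C ($167), Tanaka→Lot F ($164), Varga→Lot G ($111), Leclerc→Lot A ($163), Okafor→Lot B ($157) — total 167+164+111+163+157 = $762.
Row-greedy (each collector in turn takes its best remaining lot) gives $664, worse by 98.
Next-best assignment: Rossi→Lot C, Tanaka→Lot F, Varga→Lot B, Leclerc→Lot A, Okafor→Lot G = $757.
No other one-to-one assignment exceeds $762.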